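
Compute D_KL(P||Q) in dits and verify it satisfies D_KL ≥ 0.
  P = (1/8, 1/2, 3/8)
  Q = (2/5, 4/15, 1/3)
0.0925 dits

KL divergence satisfies the Gibbs inequality: D_KL(P||Q) ≥ 0 for all distributions P, Q.

D_KL(P||Q) = Σ p(x) log(p(x)/q(x))
Term by term:
  x=0: 1/8 × log_10[(1/8)/(2/5)] = -0.0631
  x=1: 1/2 × log_10[(1/2)/(4/15)] = 0.1365
  x=2: 3/8 × log_10[(3/8)/(1/3)] = 0.0192
D_KL(P||Q) = 0.0925 dits

D_KL(P||Q) = 0.0925 ≥ 0 ✓

This non-negativity is a fundamental property: relative entropy cannot be negative because it measures how different Q is from P.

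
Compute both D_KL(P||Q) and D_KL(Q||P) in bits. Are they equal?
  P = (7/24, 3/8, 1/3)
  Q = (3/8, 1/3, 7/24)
D_KL(P||Q) = 0.0222, D_KL(Q||P) = 0.0231

KL divergence is not symmetric: D_KL(P||Q) ≠ D_KL(Q||P) in general.

D_KL(P||Q) = 0.0222 bits
D_KL(Q||P) = 0.0231 bits

No, they are not equal!

This asymmetry is why KL divergence is not a true distance metric.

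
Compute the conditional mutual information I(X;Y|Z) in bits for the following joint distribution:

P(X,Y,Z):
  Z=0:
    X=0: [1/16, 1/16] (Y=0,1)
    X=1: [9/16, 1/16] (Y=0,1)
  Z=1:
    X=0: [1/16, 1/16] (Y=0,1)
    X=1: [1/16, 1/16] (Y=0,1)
0.0694 bits

Conditional mutual information: I(X;Y|Z) = H(X|Z) + H(Y|Z) - H(X,Y|Z)

H(Z) = 0.8113
H(X,Z) = 1.5488 → H(X|Z) = 0.7375
H(Y,Z) = 1.5488 → H(Y|Z) = 0.7375
H(X,Y,Z) = 2.2169 → H(X,Y|Z) = 1.4056

I(X;Y|Z) = 0.7375 + 0.7375 - 1.4056 = 0.0694 bits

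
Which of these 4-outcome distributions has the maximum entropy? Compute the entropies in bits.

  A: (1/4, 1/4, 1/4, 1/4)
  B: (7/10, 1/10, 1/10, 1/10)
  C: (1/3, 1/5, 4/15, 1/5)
A

For a discrete distribution over n outcomes, entropy is maximized by the uniform distribution.

Computing entropies:
H(A) = 2.0000 bits
H(B) = 1.3568 bits
H(C) = 1.9656 bits

The uniform distribution (where all probabilities equal 1/4) achieves the maximum entropy of log_2(4) = 2.0000 bits.

Distribution A has the highest entropy.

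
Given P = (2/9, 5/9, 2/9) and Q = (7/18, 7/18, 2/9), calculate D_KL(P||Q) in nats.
0.0738 nats

KL divergence: D_KL(P||Q) = Σ p(x) log(p(x)/q(x))

Computing term by term:
  x=0: 2/9 × log_e[(2/9)/(7/18)] = 2/9 × -0.5596 = -0.1244
  x=1: 5/9 × log_e[(5/9)/(7/18)] = 5/9 × 0.3567 = 0.1982
  x=2: 2/9 × log_e[(2/9)/(2/9)] = 2/9 × 0.0000 = 0.0000

D_KL(P||Q) = 0.0738 nats

Note: KL divergence is always non-negative and equals 0 iff P = Q.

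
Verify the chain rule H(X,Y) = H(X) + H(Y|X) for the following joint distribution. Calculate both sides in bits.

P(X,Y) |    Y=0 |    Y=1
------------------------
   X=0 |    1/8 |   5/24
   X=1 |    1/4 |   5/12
H(X,Y) = 1.8727, H(X) = 0.9183, H(Y|X) = 0.9544 (all in bits)

Chain rule: H(X,Y) = H(X) + H(Y|X)

Left side — joint entropy directly:
H(X,Y) = -Σ p(x,y) log p(x,y) = 1.8727 bits

Right side — compute H(Y|X) from the conditional distributions:
P(X) = (1/3, 2/3), so H(X) = 0.9183 bits
H(Y|X) = Σ_x P(X=x) · H(Y|X=x):
  P(Y|X=0) = (3/8, 5/8), H(Y|X=0) = 0.9544, weight P(X=0) = 1/3
  P(Y|X=1) = (3/8, 5/8), H(Y|X=1) = 0.9544, weight P(X=1) = 2/3
H(Y|X) = 0.9544 bits

H(X) + H(Y|X) = 0.9183 + 0.9544 = 1.8727 bits

Both sides equal 1.8727 bits. ✓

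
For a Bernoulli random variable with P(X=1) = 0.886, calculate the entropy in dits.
0.1541 dits

The binary entropy function is:
H(p) = -p log(p) - (1-p) log(1-p)

H(0.886) = -0.886 × log_10(0.886) - 0.114 × log_10(0.114)
H(0.886) = 0.1541 dits

Note: Binary entropy is maximized at p=0.5 (H=1 bit) and minimized at p=0 or p=1 (H=0).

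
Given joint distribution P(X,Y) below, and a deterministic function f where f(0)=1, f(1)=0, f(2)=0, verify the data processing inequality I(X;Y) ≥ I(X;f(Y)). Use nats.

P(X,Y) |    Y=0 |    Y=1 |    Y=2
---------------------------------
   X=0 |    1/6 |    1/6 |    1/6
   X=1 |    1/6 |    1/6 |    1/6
I(X;Y) = 0.0000, I(X;f(Y)) = 0.0000, inequality holds: 0.0000 ≥ 0.0000

Data Processing Inequality: For any Markov chain X → Y → Z, we have I(X;Y) ≥ I(X;Z).

Here Z = f(Y) is a deterministic function of Y, forming X → Y → Z.

Original I(X;Y) = 0.0000 nats

After applying f:
P(X,Z) where Z=f(Y):
- P(X,Z=0) = P(X,Y=1) + P(X,Y=2)
- P(X,Z=1) = P(X,Y=0)

I(X;Z) = I(X;f(Y)) = 0.0000 nats

Verification: 0.0000 ≥ 0.0000 ✓

Information cannot be created by processing; the function f can only lose information about X.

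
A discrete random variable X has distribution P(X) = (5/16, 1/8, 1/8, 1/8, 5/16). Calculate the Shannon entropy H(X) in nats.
1.5068 nats

Shannon entropy is H(X) = -Σ p(x) log p(x).

For P = (5/16, 1/8, 1/8, 1/8, 5/16):
H = -5/16 × log_e(5/16) -1/8 × log_e(1/8) -1/8 × log_e(1/8) -1/8 × log_e(1/8) -5/16 × log_e(5/16)
H = 1.5068 nats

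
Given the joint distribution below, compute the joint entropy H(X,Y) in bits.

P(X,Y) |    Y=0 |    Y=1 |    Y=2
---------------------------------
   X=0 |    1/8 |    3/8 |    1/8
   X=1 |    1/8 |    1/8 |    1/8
2.4056 bits

Joint entropy is H(X,Y) = -Σ_{x,y} p(x,y) log p(x,y).

Summing over all non-zero entries:
H(X,Y) = -[1/8·log_2(1/8) + 3/8·log_2(3/8) + 1/8·log_2(1/8) + 1/8·log_2(1/8) + 1/8·log_2(1/8) + 1/8·log_2(1/8)]
H(X,Y) = 2.4056 bits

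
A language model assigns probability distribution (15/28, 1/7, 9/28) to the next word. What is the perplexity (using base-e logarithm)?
2.6569

Perplexity is e^H (or exp(H) for natural log).

First, H = -Σ p log p = 0.9772 nats
Perplexity = e^0.9772 = 2.6569

Interpretation: The model's uncertainty is equivalent to choosing uniformly among 2.7 options.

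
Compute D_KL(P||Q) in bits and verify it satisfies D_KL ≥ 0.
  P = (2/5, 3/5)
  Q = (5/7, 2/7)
0.3076 bits

KL divergence satisfies the Gibbs inequality: D_KL(P||Q) ≥ 0 for all distributions P, Q.

D_KL(P||Q) = Σ p(x) log(p(x)/q(x))
Term by term:
  x=0: 2/5 × log_2[(2/5)/(5/7)] = -0.3346
  x=1: 3/5 × log_2[(3/5)/(2/7)] = 0.6422
D_KL(P||Q) = 0.3076 bits

D_KL(P||Q) = 0.3076 ≥ 0 ✓

This non-negativity is a fundamental property: relative entropy cannot be negative because it measures how different Q is from P.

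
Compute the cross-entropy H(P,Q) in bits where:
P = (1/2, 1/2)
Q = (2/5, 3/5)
1.0294 bits

Cross-entropy: H(P,Q) = -Σ p(x) log q(x)

Alternatively: H(P,Q) = H(P) + D_KL(P||Q)
H(P) = 1.0000 bits
D_KL(P||Q) = 0.0294 bits

H(P,Q) = 1.0000 + 0.0294 = 1.0294 bits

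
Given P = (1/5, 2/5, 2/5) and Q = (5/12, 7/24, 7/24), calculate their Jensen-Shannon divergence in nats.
0.0280 nats

Jensen-Shannon divergence is:
JSD(P||Q) = 0.5 × D_KL(P||M) + 0.5 × D_KL(Q||M)
where M = 0.5 × (P + Q) is the mixture distribution.

M = 0.5 × (1/5, 2/5, 2/5) + 0.5 × (5/12, 7/24, 7/24) = (0.308333, 0.345833, 0.345833)

D_KL(P||M) = 0.0298 nats
D_KL(Q||M) = 0.0261 nats

JSD(P||Q) = 0.5 × 0.0298 + 0.5 × 0.0261 = 0.0280 nats

Unlike KL divergence, JSD is symmetric and bounded: 0 ≤ JSD ≤ log(2).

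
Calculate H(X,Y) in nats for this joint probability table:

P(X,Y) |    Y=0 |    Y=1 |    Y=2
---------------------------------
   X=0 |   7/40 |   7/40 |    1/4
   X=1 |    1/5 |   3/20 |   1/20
1.7129 nats

Joint entropy is H(X,Y) = -Σ_{x,y} p(x,y) log p(x,y).

Summing over all non-zero entries:
H(X,Y) = -[7/40·log_e(7/40) + 7/40·log_e(7/40) + 1/4·log_e(1/4) + 1/5·log_e(1/5) + 3/20·log_e(3/20) + 1/20·log_e(1/20)]
H(X,Y) = 1.7129 nats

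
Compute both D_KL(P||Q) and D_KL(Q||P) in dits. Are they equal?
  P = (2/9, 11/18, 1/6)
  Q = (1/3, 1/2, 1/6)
D_KL(P||Q) = 0.0141, D_KL(Q||P) = 0.0151

KL divergence is not symmetric: D_KL(P||Q) ≠ D_KL(Q||P) in general.

D_KL(P||Q) = 0.0141 dits
D_KL(Q||P) = 0.0151 dits

No, they are not equal!

This asymmetry is why KL divergence is not a true distance metric.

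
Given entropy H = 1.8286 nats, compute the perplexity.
6.2252

Perplexity is e^H (or exp(H) for natural log).

H = 1.8286 nats
Perplexity = e^1.8286 = 6.2252

Interpretation: The model's uncertainty is equivalent to choosing uniformly among 6.2 options.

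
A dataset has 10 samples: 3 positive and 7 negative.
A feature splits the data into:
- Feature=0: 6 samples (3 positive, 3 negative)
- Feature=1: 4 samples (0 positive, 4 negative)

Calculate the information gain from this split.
0.2813 bits

Information Gain = H(Y) - H(Y|Feature)

Before split:
P(positive) = 3/10 = 0.3000
H(Y) = 0.8813 bits

After split:
Feature=0: H = 1.0000 bits (weight = 6/10)
Feature=1: H = 0.0000 bits (weight = 4/10)
H(Y|Feature) = (6/10)×1.0000 + (4/10)×0.0000 = 0.6000 bits

Information Gain = 0.8813 - 0.6000 = 0.2813 bits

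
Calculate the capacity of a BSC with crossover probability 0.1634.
0.3576 bits

For a binary symmetric channel (BSC) with error probability p:
Capacity C = 1 - H(p) bits per symbol

where H(p) = -p log₂(p) - (1-p) log₂(1-p) is the binary entropy function.

H(0.1634) = 0.6424 bits
C = 1 - 0.6424 = 0.3576 bits per symbol

This means we can reliably transmit up to 0.3576 bits of information per channel use.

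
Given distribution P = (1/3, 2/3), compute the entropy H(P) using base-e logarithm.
0.6365 nats

Shannon entropy is H(X) = -Σ p(x) log p(x).

For P = (1/3, 2/3):
H = -1/3 × log_e(1/3) -2/3 × log_e(2/3)
H = 0.6365 nats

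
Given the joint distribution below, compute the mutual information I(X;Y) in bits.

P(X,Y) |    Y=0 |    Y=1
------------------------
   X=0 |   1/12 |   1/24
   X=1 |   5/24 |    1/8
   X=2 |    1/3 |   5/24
0.0008 bits

Mutual information: I(X;Y) = H(X) + H(Y) - H(X,Y)

Marginals:
P(X) = (1/8, 1/3, 13/24), H(X) = 1.3824 bits
P(Y) = (5/8, 3/8), H(Y) = 0.9544 bits

Joint entropy: H(X,Y) = 2.3360 bits

I(X;Y) = 1.3824 + 0.9544 - 2.3360 = 0.0008 bits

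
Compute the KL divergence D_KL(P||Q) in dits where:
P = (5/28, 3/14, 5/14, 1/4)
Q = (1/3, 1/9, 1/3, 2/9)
0.0362 dits

KL divergence: D_KL(P||Q) = Σ p(x) log(p(x)/q(x))

Computing term by term:
  x=0: 5/28 × log_10[(5/28)/(1/3)] = 5/28 × -0.2711 = -0.0484
  x=1: 3/14 × log_10[(3/14)/(1/9)] = 3/14 × 0.2852 = 0.0611
  x=2: 5/14 × log_10[(5/14)/(1/3)] = 5/14 × 0.0300 = 0.0107
  x=3: 1/4 × log_10[(1/4)/(2/9)] = 1/4 × 0.0512 = 0.0128

D_KL(P||Q) = 0.0362 dits

Note: KL divergence is always non-negative and equals 0 iff P = Q.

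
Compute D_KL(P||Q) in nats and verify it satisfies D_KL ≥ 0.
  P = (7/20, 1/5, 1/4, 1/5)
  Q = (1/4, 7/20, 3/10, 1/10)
0.0989 nats

KL divergence satisfies the Gibbs inequality: D_KL(P||Q) ≥ 0 for all distributions P, Q.

D_KL(P||Q) = Σ p(x) log(p(x)/q(x))
Term by term:
  x=0: 7/20 × log_e[(7/20)/(1/4)] = 0.1178
  x=1: 1/5 × log_e[(1/5)/(7/20)] = -0.1119
  x=2: 1/4 × log_e[(1/4)/(3/10)] = -0.0456
  x=3: 1/5 × log_e[(1/5)/(1/10)] = 0.1386
D_KL(P||Q) = 0.0989 nats

D_KL(P||Q) = 0.0989 ≥ 0 ✓

This non-negativity is a fundamental property: relative entropy cannot be negative because it measures how different Q is from P.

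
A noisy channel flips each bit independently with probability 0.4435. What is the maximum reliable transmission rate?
0.0092 bits

For a binary symmetric channel (BSC) with error probability p:
Capacity C = 1 - H(p) bits per symbol

where H(p) = -p log₂(p) - (1-p) log₂(1-p) is the binary entropy function.

H(0.4435) = 0.9908 bits
C = 1 - 0.9908 = 0.0092 bits per symbol

This means we can reliably transmit up to 0.0092 bits of information per channel use.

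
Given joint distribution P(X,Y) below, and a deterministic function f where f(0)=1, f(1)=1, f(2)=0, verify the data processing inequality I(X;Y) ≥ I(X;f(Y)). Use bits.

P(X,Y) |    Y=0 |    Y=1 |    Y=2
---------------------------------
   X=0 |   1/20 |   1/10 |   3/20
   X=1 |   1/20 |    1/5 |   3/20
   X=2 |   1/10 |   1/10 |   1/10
I(X;Y) = 0.0464, I(X;f(Y)) = 0.0137, inequality holds: 0.0464 ≥ 0.0137

Data Processing Inequality: For any Markov chain X → Y → Z, we have I(X;Y) ≥ I(X;Z).

Here Z = f(Y) is a deterministic function of Y, forming X → Y → Z.

Original I(X;Y) = 0.0464 bits

After applying f:
P(X,Z) where Z=f(Y):
- P(X,Z=0) = P(X,Y=2)
- P(X,Z=1) = P(X,Y=0) + P(X,Y=1)

I(X;Z) = I(X;f(Y)) = 0.0137 bits

Verification: 0.0464 ≥ 0.0137 ✓

Information cannot be created by processing; the function f can only lose information about X.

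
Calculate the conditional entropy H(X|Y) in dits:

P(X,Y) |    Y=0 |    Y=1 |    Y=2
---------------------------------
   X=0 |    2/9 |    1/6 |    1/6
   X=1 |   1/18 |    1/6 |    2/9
0.2760 dits

Using the chain rule: H(X|Y) = H(X,Y) - H(Y)

First, compute H(X,Y) = 0.7491 dits

Marginal P(Y) = (5/18, 1/3, 7/18)
H(Y) = 0.4731 dits

H(X|Y) = H(X,Y) - H(Y) = 0.7491 - 0.4731 = 0.2760 dits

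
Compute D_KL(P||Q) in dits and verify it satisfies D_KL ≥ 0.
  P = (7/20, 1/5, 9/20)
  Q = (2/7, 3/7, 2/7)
0.0534 dits

KL divergence satisfies the Gibbs inequality: D_KL(P||Q) ≥ 0 for all distributions P, Q.

D_KL(P||Q) = Σ p(x) log(p(x)/q(x))
Term by term:
  x=0: 7/20 × log_10[(7/20)/(2/7)] = 0.0308
  x=1: 1/5 × log_10[(1/5)/(3/7)] = -0.0662
  x=2: 9/20 × log_10[(9/20)/(2/7)] = 0.0888
D_KL(P||Q) = 0.0534 dits

D_KL(P||Q) = 0.0534 ≥ 0 ✓

This non-negativity is a fundamental property: relative entropy cannot be negative because it measures how different Q is from P.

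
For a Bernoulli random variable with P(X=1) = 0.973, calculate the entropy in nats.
0.1242 nats

The binary entropy function is:
H(p) = -p log(p) - (1-p) log(1-p)

H(0.973) = -0.973 × log_e(0.973) - 0.027 × log_e(0.027)
H(0.973) = 0.1242 nats

Note: Binary entropy is maximized at p=0.5 (H=1 bit) and minimized at p=0 or p=1 (H=0).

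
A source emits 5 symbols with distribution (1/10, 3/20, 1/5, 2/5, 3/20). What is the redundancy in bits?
0.1755 bits

Redundancy measures how far a source is from maximum entropy:
R = H_max - H(X)

Maximum entropy for 5 symbols: H_max = log_2(5) = 2.3219 bits
Actual entropy: H(X) = 2.1464 bits
Redundancy: R = 2.3219 - 2.1464 = 0.1755 bits

This redundancy represents potential for compression: the source could be compressed by 0.1755 bits per symbol.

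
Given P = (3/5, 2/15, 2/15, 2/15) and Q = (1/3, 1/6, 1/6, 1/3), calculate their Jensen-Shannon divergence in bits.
0.0625 bits

Jensen-Shannon divergence is:
JSD(P||Q) = 0.5 × D_KL(P||M) + 0.5 × D_KL(Q||M)
where M = 0.5 × (P + Q) is the mixture distribution.

M = 0.5 × (3/5, 2/15, 2/15, 2/15) + 0.5 × (1/3, 1/6, 1/6, 1/3) = (7/15, 3/20, 3/20, 7/30)

D_KL(P||M) = 0.0646 bits
D_KL(Q||M) = 0.0604 bits

JSD(P||Q) = 0.5 × 0.0646 + 0.5 × 0.0604 = 0.0625 bits

Unlike KL divergence, JSD is symmetric and bounded: 0 ≤ JSD ≤ log(2).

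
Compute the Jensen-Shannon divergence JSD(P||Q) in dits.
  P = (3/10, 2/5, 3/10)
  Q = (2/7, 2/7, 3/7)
0.0046 dits

Jensen-Shannon divergence is:
JSD(P||Q) = 0.5 × D_KL(P||M) + 0.5 × D_KL(Q||M)
where M = 0.5 × (P + Q) is the mixture distribution.

M = 0.5 × (3/10, 2/5, 3/10) + 0.5 × (2/7, 2/7, 3/7) = (0.292857, 12/35, 0.364286)

D_KL(P||M) = 0.0046 dits
D_KL(Q||M) = 0.0046 dits

JSD(P||Q) = 0.5 × 0.0046 + 0.5 × 0.0046 = 0.0046 dits

Unlike KL divergence, JSD is symmetric and bounded: 0 ≤ JSD ≤ log(2).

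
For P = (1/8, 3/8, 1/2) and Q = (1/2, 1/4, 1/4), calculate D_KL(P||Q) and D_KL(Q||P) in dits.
D_KL(P||Q) = 0.1413, D_KL(Q||P) = 0.1817

KL divergence is not symmetric: D_KL(P||Q) ≠ D_KL(Q||P) in general.

D_KL(P||Q) = 0.1413 dits
D_KL(Q||P) = 0.1817 dits

No, they are not equal!

This asymmetry is why KL divergence is not a true distance metric.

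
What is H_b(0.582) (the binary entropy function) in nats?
0.6796 nats

The binary entropy function is:
H(p) = -p log(p) - (1-p) log(1-p)

H(0.582) = -0.582 × log_e(0.582) - 0.418 × log_e(0.418)
H(0.582) = 0.6796 nats

Note: Binary entropy is maximized at p=0.5 (H=1 bit) and minimized at p=0 or p=1 (H=0).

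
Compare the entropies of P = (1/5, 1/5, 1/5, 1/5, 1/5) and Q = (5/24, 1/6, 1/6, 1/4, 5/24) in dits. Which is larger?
P

Computing entropies in dits:
H(P) = 0.6990
H(Q) = 0.6937

Distribution P has higher entropy.

Intuition: The distribution closer to uniform (more spread out) has higher entropy.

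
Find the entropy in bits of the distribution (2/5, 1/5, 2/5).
1.5219 bits

Shannon entropy is H(X) = -Σ p(x) log p(x).

For P = (2/5, 1/5, 2/5):
H = -2/5 × log_2(2/5) -1/5 × log_2(1/5) -2/5 × log_2(2/5)
H = 1.5219 bits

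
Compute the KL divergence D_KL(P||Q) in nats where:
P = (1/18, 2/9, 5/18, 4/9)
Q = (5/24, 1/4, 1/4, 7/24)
0.1169 nats

KL divergence: D_KL(P||Q) = Σ p(x) log(p(x)/q(x))

Computing term by term:
  x=0: 1/18 × log_e[(1/18)/(5/24)] = 1/18 × -1.3218 = -0.0734
  x=1: 2/9 × log_e[(2/9)/(1/4)] = 2/9 × -0.1178 = -0.0262
  x=2: 5/18 × log_e[(5/18)/(1/4)] = 5/18 × 0.1054 = 0.0293
  x=3: 4/9 × log_e[(4/9)/(7/24)] = 4/9 × 0.4212 = 0.1872

D_KL(P||Q) = 0.1169 nats

Note: KL divergence is always non-negative and equals 0 iff P = Q.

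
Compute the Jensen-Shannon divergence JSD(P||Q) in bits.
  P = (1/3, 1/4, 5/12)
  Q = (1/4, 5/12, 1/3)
0.0228 bits

Jensen-Shannon divergence is:
JSD(P||Q) = 0.5 × D_KL(P||M) + 0.5 × D_KL(Q||M)
where M = 0.5 × (P + Q) is the mixture distribution.

M = 0.5 × (1/3, 1/4, 5/12) + 0.5 × (1/4, 5/12, 1/3) = (7/24, 1/3, 3/8)

D_KL(P||M) = 0.0238 bits
D_KL(Q||M) = 0.0219 bits

JSD(P||Q) = 0.5 × 0.0238 + 0.5 × 0.0219 = 0.0228 bits

Unlike KL divergence, JSD is symmetric and bounded: 0 ≤ JSD ≤ log(2).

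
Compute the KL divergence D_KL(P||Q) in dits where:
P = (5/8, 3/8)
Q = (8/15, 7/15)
0.0074 dits

KL divergence: D_KL(P||Q) = Σ p(x) log(p(x)/q(x))

Computing term by term:
  x=0: 5/8 × log_10[(5/8)/(8/15)] = 5/8 × 0.0689 = 0.0431
  x=1: 3/8 × log_10[(3/8)/(7/15)] = 3/8 × -0.0950 = -0.0356

D_KL(P||Q) = 0.0074 dits

Note: KL divergence is always non-negative and equals 0 iff P = Q.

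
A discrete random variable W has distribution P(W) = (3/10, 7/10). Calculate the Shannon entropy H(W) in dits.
0.2653 dits

Shannon entropy is H(X) = -Σ p(x) log p(x).

For P = (3/10, 7/10):
H = -3/10 × log_10(3/10) -7/10 × log_10(7/10)
H = 0.2653 dits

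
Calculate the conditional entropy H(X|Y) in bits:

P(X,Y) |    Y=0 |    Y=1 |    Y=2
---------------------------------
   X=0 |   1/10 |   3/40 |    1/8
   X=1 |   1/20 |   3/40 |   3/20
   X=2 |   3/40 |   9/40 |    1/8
1.4902 bits

Using the chain rule: H(X|Y) = H(X,Y) - H(Y)

First, compute H(X,Y) = 3.0339 bits

Marginal P(Y) = (9/40, 3/8, 2/5)
H(Y) = 1.5436 bits

H(X|Y) = H(X,Y) - H(Y) = 3.0339 - 1.5436 = 1.4902 bits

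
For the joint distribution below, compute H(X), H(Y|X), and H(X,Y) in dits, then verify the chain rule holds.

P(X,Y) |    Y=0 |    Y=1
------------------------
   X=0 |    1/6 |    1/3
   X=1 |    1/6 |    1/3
H(X,Y) = 0.5775, H(X) = 0.3010, H(Y|X) = 0.2764 (all in dits)

Chain rule: H(X,Y) = H(X) + H(Y|X)

Left side — joint entropy directly:
H(X,Y) = -Σ p(x,y) log p(x,y) = 0.5775 dits

Right side — compute H(Y|X) from the conditional distributions:
P(X) = (1/2, 1/2), so H(X) = 0.3010 dits
H(Y|X) = Σ_x P(X=x) · H(Y|X=x):
  P(Y|X=0) = (1/3, 2/3), H(Y|X=0) = 0.2764, weight P(X=0) = 1/2
  P(Y|X=1) = (1/3, 2/3), H(Y|X=1) = 0.2764, weight P(X=1) = 1/2
H(Y|X) = 0.2764 dits

H(X) + H(Y|X) = 0.3010 + 0.2764 = 0.5775 dits

Both sides equal 0.5775 dits. ✓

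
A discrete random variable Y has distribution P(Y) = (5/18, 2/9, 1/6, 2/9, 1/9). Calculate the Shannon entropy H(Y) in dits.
0.6806 dits

Shannon entropy is H(X) = -Σ p(x) log p(x).

For P = (5/18, 2/9, 1/6, 2/9, 1/9):
H = -5/18 × log_10(5/18) -2/9 × log_10(2/9) -1/6 × log_10(1/6) -2/9 × log_10(2/9) -1/9 × log_10(1/9)
H = 0.6806 dits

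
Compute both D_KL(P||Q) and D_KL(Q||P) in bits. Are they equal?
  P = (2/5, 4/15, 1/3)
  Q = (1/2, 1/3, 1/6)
D_KL(P||Q) = 0.1187, D_KL(Q||P) = 0.1016

KL divergence is not symmetric: D_KL(P||Q) ≠ D_KL(Q||P) in general.

D_KL(P||Q) = 0.1187 bits
D_KL(Q||P) = 0.1016 bits

No, they are not equal!

This asymmetry is why KL divergence is not a true distance metric.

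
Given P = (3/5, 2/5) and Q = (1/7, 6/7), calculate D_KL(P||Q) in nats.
0.5562 nats

KL divergence: D_KL(P||Q) = Σ p(x) log(p(x)/q(x))

Computing term by term:
  x=0: 3/5 × log_e[(3/5)/(1/7)] = 3/5 × 1.4351 = 0.8611
  x=1: 2/5 × log_e[(2/5)/(6/7)] = 2/5 × -0.7621 = -0.3049

D_KL(P||Q) = 0.5562 nats

Note: KL divergence is always non-negative and equals 0 iff P = Q.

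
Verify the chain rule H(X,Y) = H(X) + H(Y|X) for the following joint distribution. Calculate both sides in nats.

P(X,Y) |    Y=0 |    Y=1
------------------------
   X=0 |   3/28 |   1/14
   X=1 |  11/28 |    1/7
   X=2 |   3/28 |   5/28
H(X,Y) = 1.6198, H(X) = 0.9999, H(Y|X) = 0.6199 (all in nats)

Chain rule: H(X,Y) = H(X) + H(Y|X)

Left side — joint entropy directly:
H(X,Y) = -Σ p(x,y) log p(x,y) = 1.6198 nats

Right side — compute H(Y|X) from the conditional distributions:
P(X) = (5/28, 15/28, 2/7), so H(X) = 0.9999 nats
H(Y|X) = Σ_x P(X=x) · H(Y|X=x):
  P(Y|X=0) = (3/5, 2/5), H(Y|X=0) = 0.6730, weight P(X=0) = 5/28
  P(Y|X=1) = (11/15, 4/15), H(Y|X=1) = 0.5799, weight P(X=1) = 15/28
  P(Y|X=2) = (3/8, 5/8), H(Y|X=2) = 0.6616, weight P(X=2) = 2/7
H(Y|X) = 0.6199 nats

H(X) + H(Y|X) = 0.9999 + 0.6199 = 1.6198 nats

Both sides equal 1.6198 nats. ✓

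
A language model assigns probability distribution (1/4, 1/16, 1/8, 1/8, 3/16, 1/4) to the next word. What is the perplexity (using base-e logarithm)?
5.4749

Perplexity is e^H (or exp(H) for natural log).

First, H = -Σ p log p = 1.7002 nats
Perplexity = e^1.7002 = 5.4749

Interpretation: The model's uncertainty is equivalent to choosing uniformly among 5.5 options.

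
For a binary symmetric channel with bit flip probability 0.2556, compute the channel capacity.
0.1800 bits

For a binary symmetric channel (BSC) with error probability p:
Capacity C = 1 - H(p) bits per symbol

where H(p) = -p log₂(p) - (1-p) log₂(1-p) is the binary entropy function.

H(0.2556) = 0.8200 bits
C = 1 - 0.8200 = 0.1800 bits per symbol

This means we can reliably transmit up to 0.1800 bits of information per channel use.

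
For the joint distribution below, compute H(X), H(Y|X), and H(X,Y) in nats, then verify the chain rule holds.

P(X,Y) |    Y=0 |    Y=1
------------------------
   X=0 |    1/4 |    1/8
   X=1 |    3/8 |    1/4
H(X,Y) = 1.3209, H(X) = 0.6616, H(Y|X) = 0.6593 (all in nats)

Chain rule: H(X,Y) = H(X) + H(Y|X)

Left side — joint entropy directly:
H(X,Y) = -Σ p(x,y) log p(x,y) = 1.3209 nats

Right side — compute H(Y|X) from the conditional distributions:
P(X) = (3/8, 5/8), so H(X) = 0.6616 nats
H(Y|X) = Σ_x P(X=x) · H(Y|X=x):
  P(Y|X=0) = (2/3, 1/3), H(Y|X=0) = 0.6365, weight P(X=0) = 3/8
  P(Y|X=1) = (3/5, 2/5), H(Y|X=1) = 0.6730, weight P(X=1) = 5/8
H(Y|X) = 0.6593 nats

H(X) + H(Y|X) = 0.6616 + 0.6593 = 1.3209 nats

Both sides equal 1.3209 nats. ✓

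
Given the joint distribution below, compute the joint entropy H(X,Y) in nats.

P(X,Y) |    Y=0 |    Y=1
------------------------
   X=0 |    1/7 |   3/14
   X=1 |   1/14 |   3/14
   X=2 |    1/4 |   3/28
1.7126 nats

Joint entropy is H(X,Y) = -Σ_{x,y} p(x,y) log p(x,y).

Summing over all non-zero entries:
H(X,Y) = -[1/7·log_e(1/7) + 3/14·log_e(3/14) + 1/14·log_e(1/14) + 3/14·log_e(3/14) + 1/4·log_e(1/4) + 3/28·log_e(3/28)]
H(X,Y) = 1.7126 nats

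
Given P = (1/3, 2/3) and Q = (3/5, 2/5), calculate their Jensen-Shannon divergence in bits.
0.0522 bits

Jensen-Shannon divergence is:
JSD(P||Q) = 0.5 × D_KL(P||M) + 0.5 × D_KL(Q||M)
where M = 0.5 × (P + Q) is the mixture distribution.

M = 0.5 × (1/3, 2/3) + 0.5 × (3/5, 2/5) = (7/15, 8/15)

D_KL(P||M) = 0.0528 bits
D_KL(Q||M) = 0.0515 bits

JSD(P||Q) = 0.5 × 0.0528 + 0.5 × 0.0515 = 0.0522 bits

Unlike KL divergence, JSD is symmetric and bounded: 0 ≤ JSD ≤ log(2).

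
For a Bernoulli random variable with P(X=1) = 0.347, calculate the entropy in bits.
0.9314 bits

The binary entropy function is:
H(p) = -p log(p) - (1-p) log(1-p)

H(0.347) = -0.347 × log_2(0.347) - 0.653 × log_2(0.653)
H(0.347) = 0.9314 bits

Note: Binary entropy is maximized at p=0.5 (H=1 bit) and minimized at p=0 or p=1 (H=0).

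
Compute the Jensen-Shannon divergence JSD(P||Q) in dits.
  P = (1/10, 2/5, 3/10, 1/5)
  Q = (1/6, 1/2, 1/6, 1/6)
0.0076 dits

Jensen-Shannon divergence is:
JSD(P||Q) = 0.5 × D_KL(P||M) + 0.5 × D_KL(Q||M)
where M = 0.5 × (P + Q) is the mixture distribution.

M = 0.5 × (1/10, 2/5, 3/10, 1/5) + 0.5 × (1/6, 1/2, 1/6, 1/6) = (2/15, 9/20, 7/30, 0.183333)

D_KL(P||M) = 0.0073 dits
D_KL(Q||M) = 0.0078 dits

JSD(P||Q) = 0.5 × 0.0073 + 0.5 × 0.0078 = 0.0076 dits

Unlike KL divergence, JSD is symmetric and bounded: 0 ≤ JSD ≤ log(2).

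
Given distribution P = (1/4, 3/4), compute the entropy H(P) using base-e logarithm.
0.5623 nats

Shannon entropy is H(X) = -Σ p(x) log p(x).

For P = (1/4, 3/4):
H = -1/4 × log_e(1/4) -3/4 × log_e(3/4)
H = 0.5623 nats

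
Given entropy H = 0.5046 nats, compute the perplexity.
1.6563

Perplexity is e^H (or exp(H) for natural log).

H = 0.5046 nats
Perplexity = e^0.5046 = 1.6563

Interpretation: The model's uncertainty is equivalent to choosing uniformly among 1.7 options.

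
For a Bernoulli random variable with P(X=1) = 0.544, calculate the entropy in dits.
0.2993 dits

The binary entropy function is:
H(p) = -p log(p) - (1-p) log(1-p)

H(0.544) = -0.544 × log_10(0.544) - 0.456 × log_10(0.456)
H(0.544) = 0.2993 dits

Note: Binary entropy is maximized at p=0.5 (H=1 bit) and minimized at p=0 or p=1 (H=0).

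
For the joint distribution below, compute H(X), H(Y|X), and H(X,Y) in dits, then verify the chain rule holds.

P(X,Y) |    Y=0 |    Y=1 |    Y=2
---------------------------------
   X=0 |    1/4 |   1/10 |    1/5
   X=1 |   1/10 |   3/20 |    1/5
H(X,Y) = 0.7537, H(X) = 0.2989, H(Y|X) = 0.4548 (all in dits)

Chain rule: H(X,Y) = H(X) + H(Y|X)

Left side — joint entropy directly:
H(X,Y) = -Σ p(x,y) log p(x,y) = 0.7537 dits

Right side — compute H(Y|X) from the conditional distributions:
P(X) = (11/20, 9/20), so H(X) = 0.2989 dits
H(Y|X) = Σ_x P(X=x) · H(Y|X=x):
  P(Y|X=0) = (5/11, 2/11, 4/11), H(Y|X=0) = 0.4500, weight P(X=0) = 11/20
  P(Y|X=1) = (2/9, 1/3, 4/9), H(Y|X=1) = 0.4607, weight P(X=1) = 9/20
H(Y|X) = 0.4548 dits

H(X) + H(Y|X) = 0.2989 + 0.4548 = 0.7537 dits

Both sides equal 0.7537 dits. ✓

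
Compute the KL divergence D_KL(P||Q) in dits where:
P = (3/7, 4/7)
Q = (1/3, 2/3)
0.0085 dits

KL divergence: D_KL(P||Q) = Σ p(x) log(p(x)/q(x))

Computing term by term:
  x=0: 3/7 × log_10[(3/7)/(1/3)] = 3/7 × 0.1091 = 0.0468
  x=1: 4/7 × log_10[(4/7)/(2/3)] = 4/7 × -0.0669 = -0.0383

D_KL(P||Q) = 0.0085 dits

Note: KL divergence is always non-negative and equals 0 iff P = Q.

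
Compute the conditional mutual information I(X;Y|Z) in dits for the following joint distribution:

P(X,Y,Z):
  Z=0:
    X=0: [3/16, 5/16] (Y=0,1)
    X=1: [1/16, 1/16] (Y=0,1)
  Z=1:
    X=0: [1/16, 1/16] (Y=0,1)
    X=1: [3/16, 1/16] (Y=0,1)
0.0064 dits

Conditional mutual information: I(X;Y|Z) = H(X|Z) + H(Y|Z) - H(X,Y|Z)

H(Z) = 0.2873
H(X,Z) = 0.5268 → H(X|Z) = 0.2395
H(Y,Z) = 0.5737 → H(Y|Z) = 0.2863
H(X,Y,Z) = 0.8068 → H(X,Y|Z) = 0.5195

I(X;Y|Z) = 0.2395 + 0.2863 - 0.5195 = 0.0064 dits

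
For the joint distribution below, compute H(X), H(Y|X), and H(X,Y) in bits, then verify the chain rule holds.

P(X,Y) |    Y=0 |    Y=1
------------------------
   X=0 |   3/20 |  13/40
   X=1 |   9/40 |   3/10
H(X,Y) = 1.9428, H(X) = 0.9982, H(Y|X) = 0.9446 (all in bits)

Chain rule: H(X,Y) = H(X) + H(Y|X)

Left side — joint entropy directly:
H(X,Y) = -Σ p(x,y) log p(x,y) = 1.9428 bits

Right side — compute H(Y|X) from the conditional distributions:
P(X) = (19/40, 21/40), so H(X) = 0.9982 bits
H(Y|X) = Σ_x P(X=x) · H(Y|X=x):
  P(Y|X=0) = (6/19, 13/19), H(Y|X=0) = 0.8997, weight P(X=0) = 19/40
  P(Y|X=1) = (3/7, 4/7), H(Y|X=1) = 0.9852, weight P(X=1) = 21/40
H(Y|X) = 0.9446 bits

H(X) + H(Y|X) = 0.9982 + 0.9446 = 1.9428 bits

Both sides equal 1.9428 bits. ✓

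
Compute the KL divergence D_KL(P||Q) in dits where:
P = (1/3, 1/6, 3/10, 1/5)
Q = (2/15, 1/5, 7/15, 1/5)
0.0619 dits

KL divergence: D_KL(P||Q) = Σ p(x) log(p(x)/q(x))

Computing term by term:
  x=0: 1/3 × log_10[(1/3)/(2/15)] = 1/3 × 0.3979 = 0.1326
  x=1: 1/6 × log_10[(1/6)/(1/5)] = 1/6 × -0.0792 = -0.0132
  x=2: 3/10 × log_10[(3/10)/(7/15)] = 3/10 × -0.1919 = -0.0576
  x=3: 1/5 × log_10[(1/5)/(1/5)] = 1/5 × 0.0000 = 0.0000

D_KL(P||Q) = 0.0619 dits

Note: KL divergence is always non-negative and equals 0 iff P = Q.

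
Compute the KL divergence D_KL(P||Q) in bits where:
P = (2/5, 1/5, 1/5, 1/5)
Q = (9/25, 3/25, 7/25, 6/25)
0.0585 bits

KL divergence: D_KL(P||Q) = Σ p(x) log(p(x)/q(x))

Computing term by term:
  x=0: 2/5 × log_2[(2/5)/(9/25)] = 2/5 × 0.1520 = 0.0608
  x=1: 1/5 × log_2[(1/5)/(3/25)] = 1/5 × 0.7370 = 0.1474
  x=2: 1/5 × log_2[(1/5)/(7/25)] = 1/5 × -0.4854 = -0.0971
  x=3: 1/5 × log_2[(1/5)/(6/25)] = 1/5 × -0.2630 = -0.0526

D_KL(P||Q) = 0.0585 bits

Note: KL divergence is always non-negative and equals 0 iff P = Q.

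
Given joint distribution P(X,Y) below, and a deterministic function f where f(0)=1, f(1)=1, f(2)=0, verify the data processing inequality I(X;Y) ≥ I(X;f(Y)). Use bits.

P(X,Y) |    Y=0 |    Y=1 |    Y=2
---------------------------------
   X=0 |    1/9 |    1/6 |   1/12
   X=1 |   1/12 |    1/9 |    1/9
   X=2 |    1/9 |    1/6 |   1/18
I(X;Y) = 0.0246, I(X;f(Y)) = 0.0242, inequality holds: 0.0246 ≥ 0.0242

Data Processing Inequality: For any Markov chain X → Y → Z, we have I(X;Y) ≥ I(X;Z).

Here Z = f(Y) is a deterministic function of Y, forming X → Y → Z.

Original I(X;Y) = 0.0246 bits

After applying f:
P(X,Z) where Z=f(Y):
- P(X,Z=0) = P(X,Y=2)
- P(X,Z=1) = P(X,Y=0) + P(X,Y=1)

I(X;Z) = I(X;f(Y)) = 0.0242 bits

Verification: 0.0246 ≥ 0.0242 ✓

Information cannot be created by processing; the function f can only lose information about X.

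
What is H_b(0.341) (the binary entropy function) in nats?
0.6417 nats

The binary entropy function is:
H(p) = -p log(p) - (1-p) log(1-p)

H(0.341) = -0.341 × log_e(0.341) - 0.659 × log_e(0.659)
H(0.341) = 0.6417 nats

Note: Binary entropy is maximized at p=0.5 (H=1 bit) and minimized at p=0 or p=1 (H=0).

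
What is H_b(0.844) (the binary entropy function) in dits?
0.1880 dits

The binary entropy function is:
H(p) = -p log(p) - (1-p) log(1-p)

H(0.844) = -0.844 × log_10(0.844) - 0.156 × log_10(0.156)
H(0.844) = 0.1880 dits

Note: Binary entropy is maximized at p=0.5 (H=1 bit) and minimized at p=0 or p=1 (H=0).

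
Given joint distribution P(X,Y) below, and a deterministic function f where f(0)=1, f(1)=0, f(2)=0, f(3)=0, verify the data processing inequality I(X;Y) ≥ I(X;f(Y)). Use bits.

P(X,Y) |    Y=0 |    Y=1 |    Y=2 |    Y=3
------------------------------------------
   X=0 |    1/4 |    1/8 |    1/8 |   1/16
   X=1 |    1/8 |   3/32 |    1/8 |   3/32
I(X;Y) = 0.0271, I(X;f(Y)) = 0.0193, inequality holds: 0.0271 ≥ 0.0193

Data Processing Inequality: For any Markov chain X → Y → Z, we have I(X;Y) ≥ I(X;Z).

Here Z = f(Y) is a deterministic function of Y, forming X → Y → Z.

Original I(X;Y) = 0.0271 bits

After applying f:
P(X,Z) where Z=f(Y):
- P(X,Z=0) = P(X,Y=1) + P(X,Y=2) + P(X,Y=3)
- P(X,Z=1) = P(X,Y=0)

I(X;Z) = I(X;f(Y)) = 0.0193 bits

Verification: 0.0271 ≥ 0.0193 ✓

Information cannot be created by processing; the function f can only lose information about X.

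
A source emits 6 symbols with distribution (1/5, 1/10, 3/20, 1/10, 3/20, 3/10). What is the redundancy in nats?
0.0790 nats

Redundancy measures how far a source is from maximum entropy:
R = H_max - H(X)

Maximum entropy for 6 symbols: H_max = log_e(6) = 1.7918 nats
Actual entropy: H(X) = 1.7127 nats
Redundancy: R = 1.7918 - 1.7127 = 0.0790 nats

This redundancy represents potential for compression: the source could be compressed by 0.0790 nats per symbol.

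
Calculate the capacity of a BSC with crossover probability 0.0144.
0.8913 bits

For a binary symmetric channel (BSC) with error probability p:
Capacity C = 1 - H(p) bits per symbol

where H(p) = -p log₂(p) - (1-p) log₂(1-p) is the binary entropy function.

H(0.0144) = 0.1087 bits
C = 1 - 0.1087 = 0.8913 bits per symbol

This means we can reliably transmit up to 0.8913 bits of information per channel use.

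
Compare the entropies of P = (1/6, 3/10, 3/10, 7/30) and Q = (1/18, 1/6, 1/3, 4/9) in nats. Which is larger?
P

Computing entropies in nats:
H(P) = 1.3606
H(Q) = 1.1858

Distribution P has higher entropy.

Intuition: The distribution closer to uniform (more spread out) has higher entropy.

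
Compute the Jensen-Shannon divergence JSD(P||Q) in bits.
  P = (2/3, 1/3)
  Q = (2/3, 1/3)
0.0000 bits

Jensen-Shannon divergence is:
JSD(P||Q) = 0.5 × D_KL(P||M) + 0.5 × D_KL(Q||M)
where M = 0.5 × (P + Q) is the mixture distribution.

M = 0.5 × (2/3, 1/3) + 0.5 × (2/3, 1/3) = (2/3, 1/3)

D_KL(P||M) = 0.0000 bits
D_KL(Q||M) = 0.0000 bits

JSD(P||Q) = 0.5 × 0.0000 + 0.5 × 0.0000 = 0.0000 bits

Unlike KL divergence, JSD is symmetric and bounded: 0 ≤ JSD ≤ log(2).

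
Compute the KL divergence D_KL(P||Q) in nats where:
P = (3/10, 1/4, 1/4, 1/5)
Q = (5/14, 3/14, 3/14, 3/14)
0.0110 nats

KL divergence: D_KL(P||Q) = Σ p(x) log(p(x)/q(x))

Computing term by term:
  x=0: 3/10 × log_e[(3/10)/(5/14)] = 3/10 × -0.1744 = -0.0523
  x=1: 1/4 × log_e[(1/4)/(3/14)] = 1/4 × 0.1542 = 0.0385
  x=2: 1/4 × log_e[(1/4)/(3/14)] = 1/4 × 0.1542 = 0.0385
  x=3: 1/5 × log_e[(1/5)/(3/14)] = 1/5 × -0.0690 = -0.0138

D_KL(P||Q) = 0.0110 nats

Note: KL divergence is always non-negative and equals 0 iff P = Q.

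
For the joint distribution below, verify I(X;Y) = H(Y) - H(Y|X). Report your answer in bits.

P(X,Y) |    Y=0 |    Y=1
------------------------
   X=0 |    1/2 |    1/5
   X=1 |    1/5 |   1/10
I(X;Y) = 0.0016 bits

Mutual information has multiple equivalent forms:
- I(X;Y) = H(X) - H(X|Y)
- I(X;Y) = H(Y) - H(Y|X)
- I(X;Y) = H(X) + H(Y) - H(X,Y)

Computing all quantities:
H(X) = 0.8813, H(Y) = 0.8813, H(X,Y) = 1.7610
H(X|Y) = 0.8797, H(Y|X) = 0.8797

Verification:
H(X) - H(X|Y) = 0.8813 - 0.8797 = 0.0016
H(Y) - H(Y|X) = 0.8813 - 0.8797 = 0.0016
H(X) + H(Y) - H(X,Y) = 0.8813 + 0.8813 - 1.7610 = 0.0016

All forms give I(X;Y) = 0.0016 bits. ✓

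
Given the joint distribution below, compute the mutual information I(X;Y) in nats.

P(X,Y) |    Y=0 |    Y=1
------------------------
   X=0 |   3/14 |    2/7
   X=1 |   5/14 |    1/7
0.0423 nats

Mutual information: I(X;Y) = H(X) + H(Y) - H(X,Y)

Marginals:
P(X) = (1/2, 1/2), H(X) = 0.6931 nats
P(Y) = (4/7, 3/7), H(Y) = 0.6829 nats

Joint entropy: H(X,Y) = 1.3337 nats

I(X;Y) = 0.6931 + 0.6829 - 1.3337 = 0.0423 nats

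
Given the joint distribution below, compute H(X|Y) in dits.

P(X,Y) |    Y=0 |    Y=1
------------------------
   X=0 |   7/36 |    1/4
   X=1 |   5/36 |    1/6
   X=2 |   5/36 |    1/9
0.4623 dits

Using the chain rule: H(X|Y) = H(X,Y) - H(Y)

First, compute H(X,Y) = 0.7627 dits

Marginal P(Y) = (17/36, 19/36)
H(Y) = 0.3004 dits

H(X|Y) = H(X,Y) - H(Y) = 0.7627 - 0.3004 = 0.4623 dits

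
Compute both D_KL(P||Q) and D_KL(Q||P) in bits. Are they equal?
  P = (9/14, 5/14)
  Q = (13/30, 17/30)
D_KL(P||Q) = 0.1279, D_KL(Q||P) = 0.1308

KL divergence is not symmetric: D_KL(P||Q) ≠ D_KL(Q||P) in general.

D_KL(P||Q) = 0.1279 bits
D_KL(Q||P) = 0.1308 bits

No, they are not equal!

This asymmetry is why KL divergence is not a true distance metric.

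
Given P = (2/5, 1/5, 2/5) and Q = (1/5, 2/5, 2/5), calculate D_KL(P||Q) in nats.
0.1386 nats

KL divergence: D_KL(P||Q) = Σ p(x) log(p(x)/q(x))

Computing term by term:
  x=0: 2/5 × log_e[(2/5)/(1/5)] = 2/5 × 0.6931 = 0.2773
  x=1: 1/5 × log_e[(1/5)/(2/5)] = 1/5 × -0.6931 = -0.1386
  x=2: 2/5 × log_e[(2/5)/(2/5)] = 2/5 × 0.0000 = 0.0000

D_KL(P||Q) = 0.1386 nats

Note: KL divergence is always non-negative and equals 0 iff P = Q.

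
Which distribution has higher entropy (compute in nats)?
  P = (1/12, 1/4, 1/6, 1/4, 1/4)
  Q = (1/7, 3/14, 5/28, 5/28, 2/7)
Q

Computing entropies in nats:
H(P) = 1.5454
H(Q) = 1.5813

Distribution Q has higher entropy.

Intuition: The distribution closer to uniform (more spread out) has higher entropy.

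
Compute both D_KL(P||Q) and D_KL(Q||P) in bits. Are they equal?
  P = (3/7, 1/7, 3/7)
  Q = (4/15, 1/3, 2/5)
D_KL(P||Q) = 0.1614, D_KL(Q||P) = 0.1851

KL divergence is not symmetric: D_KL(P||Q) ≠ D_KL(Q||P) in general.

D_KL(P||Q) = 0.1614 bits
D_KL(Q||P) = 0.1851 bits

No, they are not equal!

This asymmetry is why KL divergence is not a true distance metric.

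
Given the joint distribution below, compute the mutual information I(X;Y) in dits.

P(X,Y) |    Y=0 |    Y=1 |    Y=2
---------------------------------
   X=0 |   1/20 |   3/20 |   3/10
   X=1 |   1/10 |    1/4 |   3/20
0.0202 dits

Mutual information: I(X;Y) = H(X) + H(Y) - H(X,Y)

Marginals:
P(X) = (1/2, 1/2), H(X) = 0.3010 dits
P(Y) = (3/20, 2/5, 9/20), H(Y) = 0.4388 dits

Joint entropy: H(X,Y) = 0.7196 dits

I(X;Y) = 0.3010 + 0.4388 - 0.7196 = 0.0202 dits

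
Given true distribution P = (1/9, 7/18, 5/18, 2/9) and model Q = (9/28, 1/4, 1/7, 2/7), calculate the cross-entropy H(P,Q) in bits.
2.1412 bits

Cross-entropy: H(P,Q) = -Σ p(x) log q(x)

Alternatively: H(P,Q) = H(P) + D_KL(P||Q)
H(P) = 1.8776 bits
D_KL(P||Q) = 0.2635 bits

H(P,Q) = 1.8776 + 0.2635 = 2.1412 bits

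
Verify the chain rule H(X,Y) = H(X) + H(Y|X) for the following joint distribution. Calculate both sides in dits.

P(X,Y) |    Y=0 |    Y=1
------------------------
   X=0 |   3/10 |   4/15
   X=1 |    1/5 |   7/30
H(X,Y) = 0.5972, H(X) = 0.2972, H(Y|X) = 0.3000 (all in dits)

Chain rule: H(X,Y) = H(X) + H(Y|X)

Left side — joint entropy directly:
H(X,Y) = -Σ p(x,y) log p(x,y) = 0.5972 dits

Right side — compute H(Y|X) from the conditional distributions:
P(X) = (17/30, 13/30), so H(X) = 0.2972 dits
H(Y|X) = Σ_x P(X=x) · H(Y|X=x):
  P(Y|X=0) = (9/17, 8/17), H(Y|X=0) = 0.3003, weight P(X=0) = 17/30
  P(Y|X=1) = (6/13, 7/13), H(Y|X=1) = 0.2997, weight P(X=1) = 13/30
H(Y|X) = 0.3000 dits

H(X) + H(Y|X) = 0.2972 + 0.3000 = 0.5972 dits

Both sides equal 0.5972 dits. ✓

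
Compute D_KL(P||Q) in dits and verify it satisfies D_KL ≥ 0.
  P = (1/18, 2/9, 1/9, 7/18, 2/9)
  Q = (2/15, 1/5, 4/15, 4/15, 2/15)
0.0598 dits

KL divergence satisfies the Gibbs inequality: D_KL(P||Q) ≥ 0 for all distributions P, Q.

D_KL(P||Q) = Σ p(x) log(p(x)/q(x))
Term by term:
  x=0: 1/18 × log_10[(1/18)/(2/15)] = -0.0211
  x=1: 2/9 × log_10[(2/9)/(1/5)] = 0.0102
  x=2: 1/9 × log_10[(1/9)/(4/15)] = -0.0422
  x=3: 7/18 × log_10[(7/18)/(4/15)] = 0.0637
  x=4: 2/9 × log_10[(2/9)/(2/15)] = 0.0493
D_KL(P||Q) = 0.0598 dits

D_KL(P||Q) = 0.0598 ≥ 0 ✓

This non-negativity is a fundamental property: relative entropy cannot be negative because it measures how different Q is from P.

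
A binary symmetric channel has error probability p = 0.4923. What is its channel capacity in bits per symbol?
0.0002 bits

For a binary symmetric channel (BSC) with error probability p:
Capacity C = 1 - H(p) bits per symbol

where H(p) = -p log₂(p) - (1-p) log₂(1-p) is the binary entropy function.

H(0.4923) = 0.9998 bits
C = 1 - 0.9998 = 0.0002 bits per symbol

This means we can reliably transmit up to 0.0002 bits of information per channel use.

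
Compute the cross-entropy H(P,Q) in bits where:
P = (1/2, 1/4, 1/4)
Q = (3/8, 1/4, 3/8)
1.5613 bits

Cross-entropy: H(P,Q) = -Σ p(x) log q(x)

Alternatively: H(P,Q) = H(P) + D_KL(P||Q)
H(P) = 1.5000 bits
D_KL(P||Q) = 0.0613 bits

H(P,Q) = 1.5000 + 0.0613 = 1.5613 bits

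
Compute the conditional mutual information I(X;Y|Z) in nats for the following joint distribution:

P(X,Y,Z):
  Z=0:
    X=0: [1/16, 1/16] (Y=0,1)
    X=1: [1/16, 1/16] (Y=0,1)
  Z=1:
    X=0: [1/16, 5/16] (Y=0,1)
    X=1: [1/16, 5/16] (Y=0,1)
0.0000 nats

Conditional mutual information: I(X;Y|Z) = H(X|Z) + H(Y|Z) - H(X,Y|Z)

H(Z) = 0.5623
H(X,Z) = 1.2555 → H(X|Z) = 0.6931
H(Y,Z) = 1.0735 → H(Y|Z) = 0.5112
H(X,Y,Z) = 1.7667 → H(X,Y|Z) = 1.2044

I(X;Y|Z) = 0.6931 + 0.5112 - 1.2044 = 0.0000 nats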